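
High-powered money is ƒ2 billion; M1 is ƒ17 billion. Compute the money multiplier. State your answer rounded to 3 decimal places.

8.500

The money multiplier is m = M / MB = 17 / 2 = 8.50000.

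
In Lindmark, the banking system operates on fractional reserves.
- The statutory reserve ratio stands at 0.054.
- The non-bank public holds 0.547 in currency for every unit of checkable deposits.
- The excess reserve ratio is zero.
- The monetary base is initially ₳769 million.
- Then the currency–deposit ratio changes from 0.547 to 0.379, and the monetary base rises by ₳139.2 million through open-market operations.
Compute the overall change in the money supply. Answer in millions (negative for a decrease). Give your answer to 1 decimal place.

Before: m₁ = (1 + 0.547) / (0.054 + 0.547) ≈ 2.57404, MB₁ = 769, so M₁ = 2.57404 × 769 ≈ 1979.4368 million.
After: m₂ = (1 + 0.379) / (0.054 + 0.379) ≈ 3.18476, MB₂ = 769 + 139.2 = 908.2, so M₂ = 3.18476 × 908.2 ≈ 2892.399 million.
ΔM = M₂ − M₁ = 2892.399 − 1979.4368 = 912.9622 million.

₳913.0 million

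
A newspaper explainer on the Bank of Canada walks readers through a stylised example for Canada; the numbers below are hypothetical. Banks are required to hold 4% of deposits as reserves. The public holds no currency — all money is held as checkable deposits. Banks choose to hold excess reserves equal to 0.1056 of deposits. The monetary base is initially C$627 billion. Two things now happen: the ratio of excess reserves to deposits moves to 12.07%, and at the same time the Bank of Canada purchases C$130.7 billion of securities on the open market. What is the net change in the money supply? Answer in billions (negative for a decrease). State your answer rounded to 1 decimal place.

C$408.7 billion

Before: m₁ = 1 / (0.04 + 0.1056) ≈ 6.86813, MB₁ = 627, so M₁ = 6.86813 × 627 ≈ 4306.3175 billion.
After: m₂ = 1 / (0.04 + 0.1207) ≈ 6.22278, MB₂ = 627 + 130.7 = 757.7, so M₂ = 6.22278 × 757.7 ≈ 4715.0004 billion.
ΔM = M₂ − M₁ = 4715.0004 − 4306.3175 = 408.6829 billion.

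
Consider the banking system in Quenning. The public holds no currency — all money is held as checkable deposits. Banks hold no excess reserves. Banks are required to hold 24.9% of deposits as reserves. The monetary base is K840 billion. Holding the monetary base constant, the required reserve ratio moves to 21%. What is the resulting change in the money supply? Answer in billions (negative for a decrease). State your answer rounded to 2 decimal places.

K626.51 billion

Initially m₁ = 1 / (0.249) ≈ 4.016064, so M₁ = 4.016064 × 840 ≈ 3373.4938 billion.
After the change m₂ = 1 / (0.21) ≈ 4.761905, so M₂ = 4.761905 × 840 = 4000.0002 billion.
ΔM = M₂ − M₁ = 4000.0002 − 3373.4938 = 626.5064 billion.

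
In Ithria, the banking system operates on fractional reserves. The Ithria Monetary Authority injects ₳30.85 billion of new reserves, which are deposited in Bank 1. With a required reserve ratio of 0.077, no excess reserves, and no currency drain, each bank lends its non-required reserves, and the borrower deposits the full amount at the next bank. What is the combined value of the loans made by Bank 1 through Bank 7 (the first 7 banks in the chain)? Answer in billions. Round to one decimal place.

Bank i lends (1 − rr)^i of the original deposit: Bank 1 lends 30.85·0.9230 ≈ 28.4746, Bank 2 lends 30.85·0.9230² ≈ 26.2820, and so on.
Summing a geometric series: total = 30.85·[0.9230·(1 − 0.9230^7) / (1 − 0.9230)] ≈ 158.7529 billion.

₳158.8 billion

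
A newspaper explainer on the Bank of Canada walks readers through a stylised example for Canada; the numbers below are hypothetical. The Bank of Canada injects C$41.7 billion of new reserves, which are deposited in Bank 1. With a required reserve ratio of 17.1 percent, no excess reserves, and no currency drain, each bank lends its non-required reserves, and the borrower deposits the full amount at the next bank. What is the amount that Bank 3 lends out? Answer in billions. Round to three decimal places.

C$23.757 billion

Each bank lends a fraction (1 − rr) = 0.8290 of the deposit it receives, so Bank 3 receives 41.7·0.8290^2 and lends 41.7·0.8290^3 ≈ 23.7574 billion.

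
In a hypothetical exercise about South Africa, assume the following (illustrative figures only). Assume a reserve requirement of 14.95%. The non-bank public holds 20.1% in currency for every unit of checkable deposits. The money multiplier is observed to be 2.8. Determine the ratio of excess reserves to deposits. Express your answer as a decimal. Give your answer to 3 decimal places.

Using m = 2.8. Since m = (1 + c)/(c + rr + e), the denominator satisfies c + rr + e = (1 + c)/m = (1 + 0.201) / 2.8 ≈ 0.428929.
With c = 0.201 and rr = 0.1495, the ratio of excess reserves to deposits is 0.428929 − 0.201 − 0.1495 = 0.078429.

0.078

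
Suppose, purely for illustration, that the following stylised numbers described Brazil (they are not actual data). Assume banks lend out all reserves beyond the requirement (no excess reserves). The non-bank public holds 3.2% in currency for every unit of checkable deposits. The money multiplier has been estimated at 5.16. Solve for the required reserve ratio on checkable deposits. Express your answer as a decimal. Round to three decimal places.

Using m = 5.16. Since m = (1 + c)/(c + rr + e), the denominator satisfies c + rr + e = (1 + c)/m = (1 + 0.032) / 5.16 = 0.200000.
With c = 0.032 and e = 0, the required reserve ratio on checkable deposits is 0.200000 − 0.032 − 0 = 0.168.

0.168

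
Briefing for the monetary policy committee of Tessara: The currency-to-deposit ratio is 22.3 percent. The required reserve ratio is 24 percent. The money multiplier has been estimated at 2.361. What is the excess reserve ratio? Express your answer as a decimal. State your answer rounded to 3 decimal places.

Using m = 2.361. Since m = (1 + c)/(c + rr + e), the denominator satisfies c + rr + e = (1 + c)/m = (1 + 0.223) / 2.361 ≈ 0.518001.
With c = 0.223 and rr = 0.24, the excess reserve ratio is 0.518001 − 0.223 − 0.24 = 0.055001.

0.055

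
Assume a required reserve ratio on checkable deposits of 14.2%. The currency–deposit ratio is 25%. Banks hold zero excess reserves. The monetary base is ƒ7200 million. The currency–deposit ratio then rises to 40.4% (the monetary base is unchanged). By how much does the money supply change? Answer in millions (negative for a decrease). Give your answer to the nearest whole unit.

Initially m₁ = (1 + 0.25) / (0.142 + 0.25) ≈ 3.18878, so M₁ = 3.18878 × 7200 = 22959.216 million.
After the change m₂ = (1 + 0.404) / (0.142 + 0.404) ≈ 2.57143, so M₂ = 2.57143 × 7200 = 18514.296 million.
ΔM = M₂ − M₁ = 18514.296 − 22959.216 = -4444.92 million.

-4445 million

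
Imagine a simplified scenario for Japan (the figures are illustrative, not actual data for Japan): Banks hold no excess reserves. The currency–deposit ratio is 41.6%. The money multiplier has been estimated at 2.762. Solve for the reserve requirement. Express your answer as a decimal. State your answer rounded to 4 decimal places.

Using m = 2.762. Since m = (1 + c)/(c + rr + e), the denominator satisfies c + rr + e = (1 + c)/m = (1 + 0.416) / 2.762 ≈ 0.512672.
With c = 0.416 and e = 0, the reserve requirement is 0.512672 − 0.416 − 0 = 0.096672.

0.0967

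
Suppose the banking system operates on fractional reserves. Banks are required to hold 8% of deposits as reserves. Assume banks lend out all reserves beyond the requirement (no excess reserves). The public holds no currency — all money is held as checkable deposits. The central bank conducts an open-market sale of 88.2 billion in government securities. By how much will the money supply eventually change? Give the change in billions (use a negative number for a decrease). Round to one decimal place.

The simple money multiplier is m = 1/rr = 1/0.08 = 12.5.
An open-market sale reduces the monetary base by 88.2 billion, so ΔM = m × ΔMB = 12.5 × (−88.2) = -1102.5 billion.

-1102.5 billion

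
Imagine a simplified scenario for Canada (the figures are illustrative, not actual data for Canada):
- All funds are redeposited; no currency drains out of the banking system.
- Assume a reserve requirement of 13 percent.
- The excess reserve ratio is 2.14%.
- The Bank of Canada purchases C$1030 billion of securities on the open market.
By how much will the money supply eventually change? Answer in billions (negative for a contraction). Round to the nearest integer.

The money multiplier is m = 1 / (rr + e) = 1 / (0.13 + 0.0214) ≈ 6.60502.
The purchase adds 1030 billion of base, so ΔM = m × ΔMB = 6.60502 × (+1030) = 6803.1706 billion.

C$6803 billion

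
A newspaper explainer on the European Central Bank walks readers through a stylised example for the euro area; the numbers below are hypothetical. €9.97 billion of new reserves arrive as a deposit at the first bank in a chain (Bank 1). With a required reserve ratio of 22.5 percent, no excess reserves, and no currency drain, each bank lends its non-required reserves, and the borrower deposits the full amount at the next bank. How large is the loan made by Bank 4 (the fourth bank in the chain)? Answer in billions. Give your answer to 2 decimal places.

Each bank lends a fraction (1 − rr) = 0.7750 of the deposit it receives, so Bank 4 receives 9.97·0.7750^3 and lends 9.97·0.7750^4 ≈ 3.5967 billion.

€3.60 billion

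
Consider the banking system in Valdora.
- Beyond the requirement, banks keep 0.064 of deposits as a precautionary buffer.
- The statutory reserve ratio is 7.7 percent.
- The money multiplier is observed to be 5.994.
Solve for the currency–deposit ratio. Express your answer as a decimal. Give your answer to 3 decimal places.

0.031

Using m = 5.994. From m = (1 + c)/(c + rr + e), rearranging gives 1 + c = m·(c + rr + e), so c·(1 − m) = m·(rr + e) − 1.
Hence c = [m·(rr + e) − 1]/(1 − m) = [5.994 × (0.077 + 0.064) − 1] / (1 − 5.994) ≈ 0.031006.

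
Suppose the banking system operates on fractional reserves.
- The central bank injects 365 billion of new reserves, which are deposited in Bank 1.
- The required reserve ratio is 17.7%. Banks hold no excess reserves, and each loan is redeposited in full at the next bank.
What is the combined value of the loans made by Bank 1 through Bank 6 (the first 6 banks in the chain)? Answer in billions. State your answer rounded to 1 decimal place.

1169.8 billion

Bank i lends (1 − rr)^i of the original deposit: Bank 1 lends 365·0.8230 = 300.3950, Bank 2 lends 365·0.8230² ≈ 247.2251, and so on.
Summing a geometric series: total = 365·[0.8230·(1 − 0.8230^6) / (1 − 0.8230)] ≈ 1169.7732 billion.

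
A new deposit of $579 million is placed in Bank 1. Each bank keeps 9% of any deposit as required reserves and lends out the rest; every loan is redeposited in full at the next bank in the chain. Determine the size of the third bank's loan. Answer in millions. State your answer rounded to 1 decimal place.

Each bank lends a fraction (1 − rr) = 0.9100 of the deposit it receives, so Bank 3 receives 579·0.9100^2 and lends 579·0.9100^3 ≈ 436.3176 million.

$436.3 million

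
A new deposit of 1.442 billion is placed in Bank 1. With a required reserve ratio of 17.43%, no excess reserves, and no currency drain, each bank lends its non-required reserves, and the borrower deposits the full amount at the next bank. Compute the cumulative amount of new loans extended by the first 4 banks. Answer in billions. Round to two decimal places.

Bank i lends (1 − rr)^i of the original deposit: Bank 1 lends 1.442·0.8257 ≈ 1.1907, Bank 2 lends 1.442·0.8257² ≈ 0.9831, and so on.
Summing a geometric series: total = 1.442·[0.8257·(1 − 0.8257^4) / (1 − 0.8257)] ≈ 3.6558 billion.

3.66 billion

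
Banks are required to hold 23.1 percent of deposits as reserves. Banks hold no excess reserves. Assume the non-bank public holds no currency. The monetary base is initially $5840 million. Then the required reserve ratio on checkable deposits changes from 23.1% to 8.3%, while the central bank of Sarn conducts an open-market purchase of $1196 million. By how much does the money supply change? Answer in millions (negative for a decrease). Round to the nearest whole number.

$59490 million

Before: m₁ = 1 / (0.231) ≈ 4.32900, MB₁ = 5840, so M₁ = 4.32900 × 5840 = 25281.36 million.
After: m₂ = 1 / (0.083) ≈ 12.04819, MB₂ = 5840 + 1196 = 7036, so M₂ = 12.04819 × 7036 ≈ 84771.0648 million.
ΔM = M₂ − M₁ = 84771.0648 − 25281.36 = 59489.7048 million.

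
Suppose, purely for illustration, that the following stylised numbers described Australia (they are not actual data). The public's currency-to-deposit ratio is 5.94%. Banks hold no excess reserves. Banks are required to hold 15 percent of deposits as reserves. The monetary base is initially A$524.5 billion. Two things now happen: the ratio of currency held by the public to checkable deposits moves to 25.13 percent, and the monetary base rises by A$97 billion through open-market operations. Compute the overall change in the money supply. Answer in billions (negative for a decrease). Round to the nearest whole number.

Before: m₁ = (1 + 0.0594) / (0.15 + 0.0594) ≈ 5.0592, MB₁ = 524.5, so M₁ = 5.0592 × 524.5 = 2653.5504 billion.
After: m₂ = (1 + 0.2513) / (0.15 + 0.2513) ≈ 3.1181, MB₂ = 524.5 + 97 = 621.5, so M₂ = 3.1181 × 621.5 ≈ 1937.8991 billion.
ΔM = M₂ − M₁ = 1937.8991 − 2653.5504 = -715.6513 billion.

-716 billion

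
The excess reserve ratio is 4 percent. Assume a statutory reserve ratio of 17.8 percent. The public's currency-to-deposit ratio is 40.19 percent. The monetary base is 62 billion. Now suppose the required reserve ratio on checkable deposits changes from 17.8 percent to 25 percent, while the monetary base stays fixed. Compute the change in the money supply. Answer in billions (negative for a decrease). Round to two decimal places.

Initially m₁ = (1 + 0.4019) / (0.178 + 0.04 + 0.4019) ≈ 2.26149, so M₁ = 2.26149 × 62 ≈ 140.2124 billion.
After the change m₂ = (1 + 0.4019) / (0.25 + 0.04 + 0.4019) ≈ 2.02616, so M₂ = 2.02616 × 62 ≈ 125.6219 billion.
ΔM = M₂ − M₁ = 125.6219 − 140.2124 = -14.5905 billion.

-14.59 billion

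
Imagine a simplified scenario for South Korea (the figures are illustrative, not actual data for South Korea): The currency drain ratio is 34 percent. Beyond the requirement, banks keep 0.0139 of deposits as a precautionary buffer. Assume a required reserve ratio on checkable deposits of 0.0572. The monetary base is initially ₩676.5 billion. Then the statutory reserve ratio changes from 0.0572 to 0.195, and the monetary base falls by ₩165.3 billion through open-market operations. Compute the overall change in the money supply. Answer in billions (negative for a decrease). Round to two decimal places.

Before: m₁ = (1 + 0.34) / (0.0572 + 0.0139 + 0.34) ≈ 3.259548, MB₁ = 676.5, so M₁ = 3.259548 × 676.5 ≈ 2205.0842 billion.
After: m₂ = (1 + 0.34) / (0.195 + 0.0139 + 0.34) ≈ 2.441246, MB₂ = 676.5 − 165.3 = 511.2, so M₂ = 2.441246 × 511.2 ≈ 1247.965 billion.
ΔM = M₂ − M₁ = 1247.965 − 2205.0842 = -957.1192 billion.

-957.12 billion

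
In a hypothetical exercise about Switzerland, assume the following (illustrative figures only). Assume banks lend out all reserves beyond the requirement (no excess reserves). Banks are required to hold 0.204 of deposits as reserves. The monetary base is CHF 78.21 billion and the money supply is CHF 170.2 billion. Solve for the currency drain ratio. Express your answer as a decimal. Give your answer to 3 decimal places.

0.473

Using m = M/MB = 170.2/78.21 ≈ 2.176192. From m = (1 + c)/(c + rr + e), rearranging gives 1 + c = m·(c + rr + e), so c·(1 − m) = m·(rr + e) − 1.
Hence c = [m·(rr + e) − 1]/(1 − m) = [2.176192 × (0.204 + 0) − 1] / (1 − 2.176192) ≈ 0.472760.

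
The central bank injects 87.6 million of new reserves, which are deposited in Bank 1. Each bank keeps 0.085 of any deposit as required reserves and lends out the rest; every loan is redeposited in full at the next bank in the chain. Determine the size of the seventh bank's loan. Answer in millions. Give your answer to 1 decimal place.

Each bank lends a fraction (1 − rr) = 0.9150 of the deposit it receives, so Bank 7 receives 87.6·0.9150^6 and lends 87.6·0.9150^7 ≈ 47.0383 million.

47.0 million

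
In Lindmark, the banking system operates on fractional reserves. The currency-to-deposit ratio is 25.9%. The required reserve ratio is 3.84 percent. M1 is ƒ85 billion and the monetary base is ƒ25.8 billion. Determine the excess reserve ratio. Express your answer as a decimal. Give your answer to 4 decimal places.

0.0847

Using m = M/MB = 85/25.8 ≈ 3.294574. Since m = (1 + c)/(c + rr + e), the denominator satisfies c + rr + e = (1 + c)/m = (1 + 0.259) / 3.294574 ≈ 0.382143.
With c = 0.259 and rr = 0.0384, the excess reserve ratio is 0.382143 − 0.259 − 0.0384 = 0.084743.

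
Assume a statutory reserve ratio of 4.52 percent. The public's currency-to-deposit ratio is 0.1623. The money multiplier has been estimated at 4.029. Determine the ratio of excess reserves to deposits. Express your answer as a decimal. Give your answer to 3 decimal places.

Using m = 4.029. Since m = (1 + c)/(c + rr + e), the denominator satisfies c + rr + e = (1 + c)/m = (1 + 0.1623) / 4.029 ≈ 0.288483.
With c = 0.1623 and rr = 0.0452, the ratio of excess reserves to deposits is 0.288483 − 0.1623 − 0.0452 = 0.080983.

0.081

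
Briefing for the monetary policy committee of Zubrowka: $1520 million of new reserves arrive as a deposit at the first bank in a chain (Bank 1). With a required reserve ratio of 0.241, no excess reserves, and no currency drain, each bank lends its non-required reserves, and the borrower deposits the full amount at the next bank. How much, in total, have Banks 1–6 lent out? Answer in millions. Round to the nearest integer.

$3872 million

Bank i lends (1 − rr)^i of the original deposit: Bank 1 lends 1520·0.7590 = 1153.6800, Bank 2 lends 1520·0.7590² ≈ 875.6431, and so on.
Summing a geometric series: total = 1520·[0.7590·(1 − 0.7590^6) / (1 − 0.7590)] ≈ 3871.8477 million.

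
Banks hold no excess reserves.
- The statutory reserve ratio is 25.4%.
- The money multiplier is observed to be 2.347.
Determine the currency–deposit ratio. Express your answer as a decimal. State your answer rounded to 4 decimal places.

Using m = 2.347. From m = (1 + c)/(c + rr + e), rearranging gives 1 + c = m·(c + rr + e), so c·(1 − m) = m·(rr + e) − 1.
Hence c = [m·(rr + e) − 1]/(1 − m) = [2.347 × (0.254 + 0) − 1] / (1 − 2.347) ≈ 0.299823.

0.2998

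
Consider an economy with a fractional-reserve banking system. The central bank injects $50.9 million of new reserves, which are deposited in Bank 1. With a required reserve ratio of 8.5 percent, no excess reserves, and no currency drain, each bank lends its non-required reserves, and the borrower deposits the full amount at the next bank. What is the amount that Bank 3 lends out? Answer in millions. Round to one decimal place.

$39.0 million

Each bank lends a fraction (1 − rr) = 0.9150 of the deposit it receives, so Bank 3 receives 50.9·0.9150^2 and lends 50.9·0.9150^3 ≈ 38.9925 million.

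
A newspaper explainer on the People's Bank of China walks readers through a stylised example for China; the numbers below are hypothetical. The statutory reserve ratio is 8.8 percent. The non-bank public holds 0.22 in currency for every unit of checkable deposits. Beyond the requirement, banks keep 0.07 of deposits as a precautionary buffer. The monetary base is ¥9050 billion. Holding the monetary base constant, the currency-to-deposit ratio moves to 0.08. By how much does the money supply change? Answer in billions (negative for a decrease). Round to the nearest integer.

¥11858 billion

Initially m₁ = (1 + 0.22) / (0.088 + 0.07 + 0.22) ≈ 3.22751, so M₁ = 3.22751 × 9050 = 29208.9655 billion.
After the change m₂ = (1 + 0.08) / (0.088 + 0.07 + 0.08) ≈ 4.53782, so M₂ = 4.53782 × 9050 = 41067.271 billion.
ΔM = M₂ − M₁ = 41067.271 − 29208.9655 = 11858.3055 billion.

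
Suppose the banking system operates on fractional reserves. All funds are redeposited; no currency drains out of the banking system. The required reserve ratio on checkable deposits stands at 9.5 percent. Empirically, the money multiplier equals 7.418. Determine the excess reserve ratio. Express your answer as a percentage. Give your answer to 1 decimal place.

Using m = 7.418. Since m = (1 + c)/(c + rr + e), the denominator satisfies c + rr + e = (1 + c)/m = (1 + 0) / 7.418 ≈ 0.134807.
With c = 0 and rr = 0.095, the excess reserve ratio is 0.134807 − 0 − 0.095 = 0.039807.

4.0%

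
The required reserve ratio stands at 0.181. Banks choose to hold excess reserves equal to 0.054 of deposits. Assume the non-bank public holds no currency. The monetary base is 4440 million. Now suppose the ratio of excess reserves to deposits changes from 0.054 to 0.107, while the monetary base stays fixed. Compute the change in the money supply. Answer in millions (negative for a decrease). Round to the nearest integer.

Initially m₁ = 1 / (0.181 + 0.054) ≈ 4.25532, so M₁ = 4.25532 × 4440 = 18893.6208 million.
After the change m₂ = 1 / (0.181 + 0.107) ≈ 3.47222, so M₂ = 3.47222 × 4440 = 15416.6568 million.
ΔM = M₂ − M₁ = 15416.6568 − 18893.6208 = -3476.964 million.

-3477 million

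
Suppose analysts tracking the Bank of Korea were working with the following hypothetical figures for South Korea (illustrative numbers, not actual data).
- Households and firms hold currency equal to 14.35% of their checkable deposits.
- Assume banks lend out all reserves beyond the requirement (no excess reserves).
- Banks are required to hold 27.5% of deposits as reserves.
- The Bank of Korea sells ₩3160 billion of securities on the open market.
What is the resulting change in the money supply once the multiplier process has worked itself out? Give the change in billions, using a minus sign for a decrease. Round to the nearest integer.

-8634 billion

The money multiplier is m = (1 + c) / (rr + c) = (1 + 0.1435) / (0.275 + 0.1435) ≈ 2.73238.
The sale removes 3160 billion of base, so ΔM = m × ΔMB = 2.73238 × (−3160) = -8634.3208 billion.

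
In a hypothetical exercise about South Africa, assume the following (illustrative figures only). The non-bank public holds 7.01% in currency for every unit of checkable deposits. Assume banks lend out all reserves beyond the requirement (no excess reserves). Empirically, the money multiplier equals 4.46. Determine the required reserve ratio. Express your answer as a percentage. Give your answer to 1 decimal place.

17.0%

Using m = 4.46. Since m = (1 + c)/(c + rr + e), the denominator satisfies c + rr + e = (1 + c)/m = (1 + 0.0701) / 4.46 ≈ 0.239933.
With c = 0.0701 and e = 0, the required reserve ratio is 0.239933 − 0.0701 − 0 = 0.169833.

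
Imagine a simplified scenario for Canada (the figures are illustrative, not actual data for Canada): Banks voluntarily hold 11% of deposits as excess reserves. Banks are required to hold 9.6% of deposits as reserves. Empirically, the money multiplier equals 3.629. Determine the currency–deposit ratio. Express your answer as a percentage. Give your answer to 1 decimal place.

Using m = 3.629. From m = (1 + c)/(c + rr + e), rearranging gives 1 + c = m·(c + rr + e), so c·(1 − m) = m·(rr + e) − 1.
Hence c = [m·(rr + e) − 1]/(1 − m) = [3.629 × (0.096 + 0.11) − 1] / (1 − 3.629) ≈ 0.096016.

9.6%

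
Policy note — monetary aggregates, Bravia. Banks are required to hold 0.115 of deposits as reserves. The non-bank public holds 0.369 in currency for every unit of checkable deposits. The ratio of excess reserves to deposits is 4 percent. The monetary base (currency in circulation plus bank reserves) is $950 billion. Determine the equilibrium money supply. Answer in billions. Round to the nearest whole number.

$2482 billion

The money multiplier is m = (1 + c) / (rr + e + c) = (1 + 0.369) / (0.115 + 0.04 + 0.369) ≈ 2.6126.
So M = m × MB = 2.6126 × 950 = 2481.97 billion.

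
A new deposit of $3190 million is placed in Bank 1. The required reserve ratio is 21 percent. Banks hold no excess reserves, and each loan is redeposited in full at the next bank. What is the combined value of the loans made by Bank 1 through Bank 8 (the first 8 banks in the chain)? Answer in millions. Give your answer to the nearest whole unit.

Bank i lends (1 − rr)^i of the original deposit: Bank 1 lends 3190·0.7900 = 2520.1000, Bank 2 lends 3190·0.7900² = 1990.8790, and so on.
Summing a geometric series: total = 3190·[0.7900·(1 − 0.7900^8) / (1 − 0.7900)] ≈ 10179.8734 million.

$10180 million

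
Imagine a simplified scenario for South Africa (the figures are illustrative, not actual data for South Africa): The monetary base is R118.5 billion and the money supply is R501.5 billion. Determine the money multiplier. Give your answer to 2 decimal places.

4.23

The money multiplier is m = M / MB = 501.5 / 118.5 ≈ 4.23207.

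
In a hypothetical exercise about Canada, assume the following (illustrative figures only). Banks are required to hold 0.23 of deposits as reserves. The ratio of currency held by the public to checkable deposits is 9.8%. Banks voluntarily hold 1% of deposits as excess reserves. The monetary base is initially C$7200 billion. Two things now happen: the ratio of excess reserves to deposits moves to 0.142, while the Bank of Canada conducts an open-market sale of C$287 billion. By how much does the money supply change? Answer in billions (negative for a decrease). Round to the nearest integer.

-7239 billion

Before: m₁ = (1 + 0.098) / (0.23 + 0.01 + 0.098) ≈ 3.24852, MB₁ = 7200, so M₁ = 3.24852 × 7200 = 23389.344 billion.
After: m₂ = (1 + 0.098) / (0.23 + 0.142 + 0.098) ≈ 2.33617, MB₂ = 7200 − 287 = 6913, so M₂ = 2.33617 × 6913 ≈ 16149.9432 billion.
ΔM = M₂ − M₁ = 16149.9432 − 23389.344 = -7239.4008 billion.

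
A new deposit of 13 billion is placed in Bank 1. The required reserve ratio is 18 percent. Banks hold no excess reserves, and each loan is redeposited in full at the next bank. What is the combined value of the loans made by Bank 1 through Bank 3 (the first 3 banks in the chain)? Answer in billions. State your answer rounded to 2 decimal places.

26.57 billion

Bank i lends (1 − rr)^i of the original deposit: Bank 1 lends 13·0.8200 = 10.6600, Bank 2 lends 13·0.8200² = 8.7412, and so on.
Summing a geometric series: total = 13·[0.8200·(1 − 0.8200^3) / (1 − 0.8200)] ≈ 26.5690 billion.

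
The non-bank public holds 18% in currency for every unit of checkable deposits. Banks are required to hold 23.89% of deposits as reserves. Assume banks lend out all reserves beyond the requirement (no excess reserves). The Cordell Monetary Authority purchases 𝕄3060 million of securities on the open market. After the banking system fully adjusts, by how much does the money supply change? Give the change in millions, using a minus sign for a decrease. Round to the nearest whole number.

𝕄8620 million

The money multiplier is m = (1 + c) / (rr + c) = (1 + 0.18) / (0.2389 + 0.18) ≈ 2.81690.
The purchase adds 3060 million of base, so ΔM = m × ΔMB = 2.81690 × (+3060) = 8619.714 million.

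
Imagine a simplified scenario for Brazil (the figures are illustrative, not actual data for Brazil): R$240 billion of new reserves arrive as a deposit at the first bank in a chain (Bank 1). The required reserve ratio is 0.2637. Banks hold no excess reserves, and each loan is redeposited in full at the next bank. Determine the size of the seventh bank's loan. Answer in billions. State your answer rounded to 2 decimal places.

Each bank lends a fraction (1 − rr) = 0.7363 of the deposit it receives, so Bank 7 receives 240·0.7363^6 and lends 240·0.7363^7 ≈ 28.1575 billion.

R$28.16 billion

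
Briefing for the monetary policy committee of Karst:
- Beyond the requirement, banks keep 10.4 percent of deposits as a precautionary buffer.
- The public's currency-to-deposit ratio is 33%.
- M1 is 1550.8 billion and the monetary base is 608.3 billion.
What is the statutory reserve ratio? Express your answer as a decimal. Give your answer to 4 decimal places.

Using m = M/MB = 1550.8/608.3 ≈ 2.549400. Since m = (1 + c)/(c + rr + e), the denominator satisfies c + rr + e = (1 + c)/m = (1 + 0.33) / 2.549400 ≈ 0.521691.
With c = 0.33 and e = 0.104, the statutory reserve ratio is 0.521691 − 0.33 − 0.104 = 0.087691.

0.0877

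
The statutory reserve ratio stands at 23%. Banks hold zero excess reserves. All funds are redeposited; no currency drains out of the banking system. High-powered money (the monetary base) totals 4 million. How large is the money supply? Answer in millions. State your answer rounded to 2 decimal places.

17.39 million

With no currency drain or excess reserves, the money multiplier is m = 1/rr = 1/0.23 ≈ 4.3478.
Money supply M = m × MB = 4.3478 × 4 = 17.3912 million.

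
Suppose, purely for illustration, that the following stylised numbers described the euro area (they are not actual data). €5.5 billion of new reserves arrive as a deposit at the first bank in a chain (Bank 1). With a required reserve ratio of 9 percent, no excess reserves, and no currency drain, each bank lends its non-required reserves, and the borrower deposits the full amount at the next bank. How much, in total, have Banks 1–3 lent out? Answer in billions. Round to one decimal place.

€13.7 billion

Bank i lends (1 − rr)^i of the original deposit: Bank 1 lends 5.5·0.9100 = 5.0050, Bank 2 lends 5.5·0.9100² ≈ 4.5545, and so on.
Summing a geometric series: total = 5.5·[0.9100·(1 − 0.9100^3) / (1 − 0.9100)] ≈ 13.7042 billion.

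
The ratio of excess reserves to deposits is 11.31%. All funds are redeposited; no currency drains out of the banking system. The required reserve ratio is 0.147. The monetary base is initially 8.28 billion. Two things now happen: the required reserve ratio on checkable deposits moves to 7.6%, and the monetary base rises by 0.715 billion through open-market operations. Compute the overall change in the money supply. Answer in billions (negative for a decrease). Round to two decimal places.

Before: m₁ = 1 / (0.147 + 0.1131) ≈ 3.8447, MB₁ = 8.28, so M₁ = 3.8447 × 8.28 ≈ 31.8341 billion.
After: m₂ = 1 / (0.076 + 0.1131) ≈ 5.2882, MB₂ = 8.28 + 0.715 = 8.995, so M₂ = 5.2882 × 8.995 ≈ 47.5674 billion.
ΔM = M₂ − M₁ = 47.5674 − 31.8341 = 15.7333 billion.

15.73 billion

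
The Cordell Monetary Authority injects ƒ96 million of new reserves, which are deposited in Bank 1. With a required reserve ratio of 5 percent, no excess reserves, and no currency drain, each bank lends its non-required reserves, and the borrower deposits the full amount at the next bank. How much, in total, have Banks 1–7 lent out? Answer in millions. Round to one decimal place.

ƒ550.2 million

Bank i lends (1 − rr)^i of the original deposit: Bank 1 lends 96·0.9500 = 91.2000, Bank 2 lends 96·0.9500² = 86.6400, and so on.
Summing a geometric series: total = 96·[0.9500·(1 − 0.9500^7) / (1 − 0.9500)] ≈ 550.2328 million.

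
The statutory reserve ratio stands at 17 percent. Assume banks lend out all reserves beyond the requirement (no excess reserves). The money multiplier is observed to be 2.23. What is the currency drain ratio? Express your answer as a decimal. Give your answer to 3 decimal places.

Using m = 2.23. From m = (1 + c)/(c + rr + e), rearranging gives 1 + c = m·(c + rr + e), so c·(1 − m) = m·(rr + e) − 1.
Hence c = [m·(rr + e) − 1]/(1 − m) = [2.23 × (0.17 + 0) − 1] / (1 − 2.23) ≈ 0.504797.

0.505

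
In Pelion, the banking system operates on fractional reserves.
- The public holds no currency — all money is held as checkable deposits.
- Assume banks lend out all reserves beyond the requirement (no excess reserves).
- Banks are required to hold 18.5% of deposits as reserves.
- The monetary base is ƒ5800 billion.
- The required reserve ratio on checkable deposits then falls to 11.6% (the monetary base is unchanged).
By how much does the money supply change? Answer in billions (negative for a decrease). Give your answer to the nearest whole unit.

Initially m₁ = 1 / (0.185) ≈ 5.40541, so M₁ = 5.40541 × 5800 = 31351.378 billion.
After the change m₂ = 1 / (0.116) ≈ 8.62069, so M₂ = 8.62069 × 5800 = 50000.002 billion.
ΔM = M₂ − M₁ = 50000.002 − 31351.378 = 18648.624 billion.

ƒ18649 billion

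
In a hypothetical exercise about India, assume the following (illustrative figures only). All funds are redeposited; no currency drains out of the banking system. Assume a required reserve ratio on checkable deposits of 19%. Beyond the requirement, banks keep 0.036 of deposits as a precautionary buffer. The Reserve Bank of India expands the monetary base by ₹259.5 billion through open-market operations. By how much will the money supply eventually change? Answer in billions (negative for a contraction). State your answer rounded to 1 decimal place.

₹1148.2 billion

The money multiplier is m = 1 / (rr + e) = 1 / (0.19 + 0.036) ≈ 4.42478.
The purchase adds 259.5 billion of base, so ΔM = m × ΔMB = 4.42478 × (+259.5) ≈ 1148.2304 billion.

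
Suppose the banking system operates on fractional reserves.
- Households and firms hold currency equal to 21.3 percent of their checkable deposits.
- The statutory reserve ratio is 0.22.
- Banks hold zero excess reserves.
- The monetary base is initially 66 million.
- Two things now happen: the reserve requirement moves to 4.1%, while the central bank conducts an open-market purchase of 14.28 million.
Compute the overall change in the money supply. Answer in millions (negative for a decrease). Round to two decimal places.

Before: m₁ = (1 + 0.213) / (0.22 + 0.213) ≈ 2.80139, MB₁ = 66, so M₁ = 2.80139 × 66 ≈ 184.8917 million.
After: m₂ = (1 + 0.213) / (0.041 + 0.213) ≈ 4.77559, MB₂ = 66 + 14.28 = 80.28, so M₂ = 4.77559 × 80.28 ≈ 383.3844 million.
ΔM = M₂ − M₁ = 383.3844 − 184.8917 = 198.4927 million.

198.49 million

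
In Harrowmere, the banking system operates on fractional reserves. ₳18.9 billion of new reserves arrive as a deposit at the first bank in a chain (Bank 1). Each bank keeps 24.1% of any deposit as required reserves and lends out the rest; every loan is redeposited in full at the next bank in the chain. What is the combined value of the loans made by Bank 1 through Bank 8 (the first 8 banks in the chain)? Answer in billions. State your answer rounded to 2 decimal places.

Bank i lends (1 − rr)^i of the original deposit: Bank 1 lends 18.9·0.7590 = 14.3451, Bank 2 lends 18.9·0.7590² ≈ 10.8879, and so on.
Summing a geometric series: total = 18.9·[0.7590·(1 − 0.7590^8) / (1 − 0.7590)] ≈ 52.9675 billion.

₳52.97 billion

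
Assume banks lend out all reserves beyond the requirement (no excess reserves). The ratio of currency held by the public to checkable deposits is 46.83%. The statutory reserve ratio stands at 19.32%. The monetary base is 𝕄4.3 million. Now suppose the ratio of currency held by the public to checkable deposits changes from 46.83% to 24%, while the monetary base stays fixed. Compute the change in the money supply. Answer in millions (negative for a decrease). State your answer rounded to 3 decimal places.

𝕄2.764 million

Initially m₁ = (1 + 0.4683) / (0.1932 + 0.4683) ≈ 2.21965, so M₁ = 2.21965 × 4.3 ≈ 9.5445 million.
After the change m₂ = (1 + 0.24) / (0.1932 + 0.24) ≈ 2.86242, so M₂ = 2.86242 × 4.3 ≈ 12.3084 million.
ΔM = M₂ − M₁ = 12.3084 − 9.5445 = 2.7639 million.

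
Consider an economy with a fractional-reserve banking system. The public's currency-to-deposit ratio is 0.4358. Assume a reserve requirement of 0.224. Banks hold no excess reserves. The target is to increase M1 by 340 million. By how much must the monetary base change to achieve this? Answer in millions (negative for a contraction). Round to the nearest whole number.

156 million

The money multiplier is m = (1 + c) / (rr + c) = (1 + 0.4358) / (0.224 + 0.4358) ≈ 2.1761.
ΔMB = ΔM / m = (+340) / 2.1761 ≈ 156.2428 million.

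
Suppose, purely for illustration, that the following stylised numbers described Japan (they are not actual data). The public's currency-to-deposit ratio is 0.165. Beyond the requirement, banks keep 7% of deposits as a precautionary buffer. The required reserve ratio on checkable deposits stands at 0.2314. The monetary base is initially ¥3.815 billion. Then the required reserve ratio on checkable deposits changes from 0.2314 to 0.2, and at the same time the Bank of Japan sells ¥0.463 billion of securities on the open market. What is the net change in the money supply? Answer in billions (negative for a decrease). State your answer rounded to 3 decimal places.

-0.552 billion

Before: m₁ = (1 + 0.165) / (0.2314 + 0.07 + 0.165) ≈ 2.49786, MB₁ = 3.815, so M₁ = 2.49786 × 3.815 ≈ 9.5293 billion.
After: m₂ = (1 + 0.165) / (0.2 + 0.07 + 0.165) ≈ 2.67816, MB₂ = 3.815 − 0.463 = 3.352, so M₂ = 2.67816 × 3.352 ≈ 8.9772 billion.
ΔM = M₂ − M₁ = 8.9772 − 9.5293 = -0.5521 billion.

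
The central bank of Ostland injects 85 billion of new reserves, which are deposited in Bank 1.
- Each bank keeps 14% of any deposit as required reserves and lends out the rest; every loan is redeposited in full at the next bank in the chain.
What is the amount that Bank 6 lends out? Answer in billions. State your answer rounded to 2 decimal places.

34.39 billion

Each bank lends a fraction (1 − rr) = 0.8600 of the deposit it receives, so Bank 6 receives 85·0.8600^5 and lends 85·0.8600^6 ≈ 34.3882 billion.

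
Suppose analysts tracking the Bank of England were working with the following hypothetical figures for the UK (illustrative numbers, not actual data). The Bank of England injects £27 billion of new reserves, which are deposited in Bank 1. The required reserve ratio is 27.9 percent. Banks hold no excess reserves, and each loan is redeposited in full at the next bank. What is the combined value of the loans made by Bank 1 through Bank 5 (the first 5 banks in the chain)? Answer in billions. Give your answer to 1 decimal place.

£56.2 billion

Bank i lends (1 − rr)^i of the original deposit: Bank 1 lends 27·0.7210 = 19.4670, Bank 2 lends 27·0.7210² ≈ 14.0357, and so on.
Summing a geometric series: total = 27·[0.7210·(1 − 0.7210^5) / (1 − 0.7210)] ≈ 56.1794 billion.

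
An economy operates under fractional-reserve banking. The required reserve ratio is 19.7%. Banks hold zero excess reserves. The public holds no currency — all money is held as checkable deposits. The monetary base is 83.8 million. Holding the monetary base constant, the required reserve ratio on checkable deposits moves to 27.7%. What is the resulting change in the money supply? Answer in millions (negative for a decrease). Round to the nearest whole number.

Initially m₁ = 1 / (0.197) ≈ 5.0761, so M₁ = 5.0761 × 83.8 ≈ 425.3772 million.
After the change m₂ = 1 / (0.277) ≈ 3.6101, so M₂ = 3.6101 × 83.8 ≈ 302.5264 million.
ΔM = M₂ − M₁ = 302.5264 − 425.3772 = -122.8508 million.

-123 million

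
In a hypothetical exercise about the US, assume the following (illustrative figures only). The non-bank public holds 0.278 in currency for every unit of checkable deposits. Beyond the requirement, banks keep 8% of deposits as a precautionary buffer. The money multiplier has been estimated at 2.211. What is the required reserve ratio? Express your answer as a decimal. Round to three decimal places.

Using m = 2.211. Since m = (1 + c)/(c + rr + e), the denominator satisfies c + rr + e = (1 + c)/m = (1 + 0.278) / 2.211 ≈ 0.578019.
With c = 0.278 and e = 0.08, the required reserve ratio is 0.578019 − 0.278 − 0.08 = 0.220019.

0.220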